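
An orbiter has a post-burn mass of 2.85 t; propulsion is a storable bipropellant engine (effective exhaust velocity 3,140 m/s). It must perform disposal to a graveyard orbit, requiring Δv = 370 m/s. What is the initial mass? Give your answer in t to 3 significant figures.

m₀/m_f = exp(Δv / v_e) = exp(370 / 3140.0) = exp(0.1178) = 1.1251.
m₀ = m_f × 1.1251 = 2.85 × 1.1251 = 3.20654 t.

initial mass ≈ 3.21 t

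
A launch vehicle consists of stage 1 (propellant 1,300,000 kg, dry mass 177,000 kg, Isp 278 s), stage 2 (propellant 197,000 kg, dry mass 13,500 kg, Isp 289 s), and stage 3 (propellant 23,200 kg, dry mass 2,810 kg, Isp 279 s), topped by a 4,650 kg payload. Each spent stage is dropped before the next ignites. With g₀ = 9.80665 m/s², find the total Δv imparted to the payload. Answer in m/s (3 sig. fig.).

Δv ≈ 12500 m/s

Ignition mass of stage 1 = 1,300,000+177,000 + 197,000+13,500 + 23,200+2,810 + 4,650 = 1,718,160 kg.
Stage 1: m₀ = 1,718,160 kg, m_f = 1,718,160 − 1,300,000 = 418,160 kg; Δv = 278×9.80665×ln(4.109) = 2726.2×1.4131 ≈ 3853 m/s.
Stage 2: m₀ = 241,160 kg, m_f = 241,160 − 197,000 = 44,160 kg; Δv = 289×9.80665×ln(5.461) = 2834.1×1.6976 ≈ 4811 m/s.
Stage 3: m₀ = 30,660 kg, m_f = 30,660 − 23,200 = 7,460 kg; Δv = 279×9.80665×ln(4.11) = 2736.1×1.4134 ≈ 3867 m/s.
Total Δv = 3853 + 4811 + 3867 = 12531 m/s.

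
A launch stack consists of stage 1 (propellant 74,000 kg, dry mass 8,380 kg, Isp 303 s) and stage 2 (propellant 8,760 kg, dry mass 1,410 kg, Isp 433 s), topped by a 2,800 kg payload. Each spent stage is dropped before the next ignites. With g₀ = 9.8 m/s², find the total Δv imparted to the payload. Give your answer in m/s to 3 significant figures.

Δv ≈ 9220 m/s

Ignition mass of stage 1 = 74,000+8,380 + 8,760+1,410 + 2,800 = 95,350 kg.
Stage 1: m₀ = 95,350 kg, m_f = 95,350 − 74,000 = 21,350 kg; Δv = 303×9.8×ln(4.466) = 2969.4×1.4965 ≈ 4444 m/s.
Stage 2: m₀ = 12,970 kg, m_f = 12,970 − 8,760 = 4,210 kg; Δv = 433×9.8×ln(3.081) = 4243.4×1.1252 ≈ 4775 m/s.
Total Δv = 4444 + 4775 = 9219 m/s.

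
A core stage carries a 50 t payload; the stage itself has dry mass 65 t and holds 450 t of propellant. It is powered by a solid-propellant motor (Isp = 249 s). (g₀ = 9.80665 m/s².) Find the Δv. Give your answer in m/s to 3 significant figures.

v_e = Isp · g₀ = 249 × 9.80665 = 2441.9 m/s.
m₀ = payload + dry + propellant = 50 + 65 + 450 = 565 t.
m_f = payload + dry = 50 + 65 = 115 t.
Δv = v_e · ln(m₀/m_f) = 2441.9 × ln(4.913) = 2441.9 × 1.5919 ≈ 3887.2 m/s.

Δv ≈ 3890 m/s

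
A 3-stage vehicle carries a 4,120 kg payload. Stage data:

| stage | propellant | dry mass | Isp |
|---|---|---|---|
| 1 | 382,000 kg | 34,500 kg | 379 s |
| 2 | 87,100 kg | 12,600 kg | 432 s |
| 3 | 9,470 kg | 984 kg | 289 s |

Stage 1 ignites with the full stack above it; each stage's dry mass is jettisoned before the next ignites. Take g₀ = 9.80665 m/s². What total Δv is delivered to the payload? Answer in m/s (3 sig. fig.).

Ignition mass of stage 1 = 382,000+34,500 + 87,100+12,600 + 9,470+984 + 4,120 = 530,774 kg.
Stage 1: m₀ = 530,774 kg, m_f = 530,774 − 382,000 = 148,774 kg; Δv = 379×9.80665×ln(3.568) = 3716.7×1.2719 ≈ 4727 m/s.
Stage 2: m₀ = 114,274 kg, m_f = 114,274 − 87,100 = 27,174 kg; Δv = 432×9.80665×ln(4.205) = 4236.5×1.4363 ≈ 6085 m/s.
Stage 3: m₀ = 14,574 kg, m_f = 14,574 − 9,470 = 5,104 kg; Δv = 289×9.80665×ln(2.855) = 2834.1×1.0492 ≈ 2974 m/s.
Total Δv = 4727 + 6085 + 2974 = 13786 m/s.

Δv ≈ 13800 m/s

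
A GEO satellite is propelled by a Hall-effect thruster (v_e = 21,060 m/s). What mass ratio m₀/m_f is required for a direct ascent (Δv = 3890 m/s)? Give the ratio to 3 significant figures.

By the Tsiolkovsky rocket equation, m₀/m_f = exp(Δv / v_e) = exp(3890 / 21060.0) = exp(0.1847) = 1.2029.

mass ratio ≈ 1.20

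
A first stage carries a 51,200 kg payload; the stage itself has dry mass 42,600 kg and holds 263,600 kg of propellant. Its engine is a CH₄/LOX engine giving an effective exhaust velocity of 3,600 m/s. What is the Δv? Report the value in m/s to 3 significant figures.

m₀ = payload + dry + propellant = 51,200 + 42,600 + 263,600 = 357,400 kg.
m_f = payload + dry = 51,200 + 42,600 = 93,800 kg.
Using Δv = v_e ln(m₀/m_f): Δv = v_e · ln(m₀/m_f) = 3600.0 × ln(3.81) = 3600.0 × 1.3377 ≈ 4815.7 m/s.

Δv ≈ 4820 m/s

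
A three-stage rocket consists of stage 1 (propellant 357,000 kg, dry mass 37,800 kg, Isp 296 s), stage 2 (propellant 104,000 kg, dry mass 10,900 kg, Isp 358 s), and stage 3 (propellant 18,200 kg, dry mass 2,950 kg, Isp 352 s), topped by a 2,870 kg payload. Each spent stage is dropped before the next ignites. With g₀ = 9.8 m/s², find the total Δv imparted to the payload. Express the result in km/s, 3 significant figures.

Ignition mass of stage 1 = 357,000+37,800 + 104,000+10,900 + 18,200+2,950 + 2,870 = 533,720 kg.
Stage 1: m₀ = 533,720 kg, m_f = 533,720 − 357,000 = 176,720 kg; Δv = 296×9.8×ln(3.02) = 2900.8×1.1053 ≈ 3206 m/s.
Stage 2: m₀ = 138,920 kg, m_f = 138,920 − 104,000 = 34,920 kg; Δv = 358×9.8×ln(3.978) = 3508.4×1.3808 ≈ 4845 m/s.
Stage 3: m₀ = 24,020 kg, m_f = 24,020 − 18,200 = 5,820 kg; Δv = 352×9.8×ln(4.127) = 3449.6×1.4176 ≈ 4890 m/s.
Total Δv = 3206 + 4845 + 4890 = 12941 m/s.

Δv ≈ 12.9 km/s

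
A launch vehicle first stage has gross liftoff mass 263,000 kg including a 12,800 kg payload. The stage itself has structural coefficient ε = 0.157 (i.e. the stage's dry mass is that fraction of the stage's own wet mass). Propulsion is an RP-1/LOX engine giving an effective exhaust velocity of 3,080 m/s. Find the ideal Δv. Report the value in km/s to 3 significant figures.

Stage wet mass = m₀ − payload = 263,000 − 12,800 = 250,200 kg.
Stage dry mass = ε × stage wet mass = 0.157 × 250,200 = 39,281.4 kg.
Burnout mass m_f = stage dry + payload = 39,281.4 + 12,800 = 52,081.4 kg.
By the Tsiolkovsky rocket equation, Δv = v_e · ln(263,000/52,081.4) = 3080.0 × ln(5.05) = 3080.0 × 1.6193 ≈ 4988 m/s.

Δv ≈ 4.99 km/s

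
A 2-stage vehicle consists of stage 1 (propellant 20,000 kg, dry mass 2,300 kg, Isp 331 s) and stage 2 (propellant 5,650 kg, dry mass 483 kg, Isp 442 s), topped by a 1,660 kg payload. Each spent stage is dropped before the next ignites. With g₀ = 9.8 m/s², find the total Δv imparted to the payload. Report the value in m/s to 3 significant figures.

Δv ≈ 9140 m/s

Ignition mass of stage 1 = 20,000+2,300 + 5,650+483 + 1,660 = 30,093 kg.
Stage 1: m₀ = 30,093 kg, m_f = 30,093 − 20,000 = 10,093 kg; Δv = 331×9.8×ln(2.982) = 3243.8×1.0925 ≈ 3544 m/s.
Stage 2: m₀ = 7,793 kg, m_f = 7,793 − 5,650 = 2,143 kg; Δv = 442×9.8×ln(3.636) = 4331.6×1.2910 ≈ 5592 m/s.
Total Δv = 3544 + 5592 = 9136 m/s.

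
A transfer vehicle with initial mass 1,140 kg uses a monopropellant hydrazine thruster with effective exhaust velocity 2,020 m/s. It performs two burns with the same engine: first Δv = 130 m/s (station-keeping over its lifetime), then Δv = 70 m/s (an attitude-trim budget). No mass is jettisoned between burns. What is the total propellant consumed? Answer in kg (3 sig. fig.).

After the first burn: m = 1140 × exp(−130/2020.0) = 1140 × 0.93767 = 1,068.94 kg.
After the second burn: m = 1,068.94 × exp(−70/2020.0) = 1,068.94 × 0.96594 = 1,032.53 kg.
Total propellant = m₀ − m_final = 1140 − 1,032.53 = 107.47 kg.

total propellant consumed ≈ 107 kg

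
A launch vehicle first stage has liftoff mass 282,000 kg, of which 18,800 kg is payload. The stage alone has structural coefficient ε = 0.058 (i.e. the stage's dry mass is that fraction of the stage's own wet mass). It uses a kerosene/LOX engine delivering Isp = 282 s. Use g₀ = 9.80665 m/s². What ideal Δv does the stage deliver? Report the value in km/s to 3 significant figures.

Stage wet mass = m₀ − payload = 282,000 − 18,800 = 263,200 kg.
Stage dry mass = ε × stage wet mass = 0.058 × 263,200 = 15,265.6 kg.
Burnout mass m_f = stage dry + payload = 15,265.6 + 18,800 = 34,065.6 kg.
v_e = Isp · g₀ = 282 × 9.80665 = 2765.5 m/s.
Δv = v_e · ln(282,000/34,065.6) = 2765.5 × ln(8.278) = 2765.5 × 2.1136 ≈ 5845 m/s.

Δv ≈ 5.85 km/s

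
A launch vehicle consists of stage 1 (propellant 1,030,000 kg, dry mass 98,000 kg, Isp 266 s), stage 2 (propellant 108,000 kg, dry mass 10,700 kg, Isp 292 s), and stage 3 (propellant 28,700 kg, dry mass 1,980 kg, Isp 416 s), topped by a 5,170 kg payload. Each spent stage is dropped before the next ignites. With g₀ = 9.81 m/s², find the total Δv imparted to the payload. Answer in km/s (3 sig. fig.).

Ignition mass of stage 1 = 1,030,000+98,000 + 108,000+10,700 + 28,700+1,980 + 5,170 = 1,282,550 kg.
Stage 1: m₀ = 1,282,550 kg, m_f = 1,282,550 − 1,030,000 = 252,550 kg; Δv = 266×9.81×ln(5.078) = 2609.5×1.6250 ≈ 4240 m/s.
Stage 2: m₀ = 154,550 kg, m_f = 154,550 − 108,000 = 46,550 kg; Δv = 292×9.81×ln(3.32) = 2864.5×1.2000 ≈ 3437 m/s.
Stage 3: m₀ = 35,850 kg, m_f = 35,850 − 28,700 = 7,150 kg; Δv = 416×9.81×ln(5.014) = 4081.0×1.6122 ≈ 6579 m/s.
Total Δv = 4240 + 3437 + 6579 = 14256 m/s.

Δv ≈ 14.3 km/s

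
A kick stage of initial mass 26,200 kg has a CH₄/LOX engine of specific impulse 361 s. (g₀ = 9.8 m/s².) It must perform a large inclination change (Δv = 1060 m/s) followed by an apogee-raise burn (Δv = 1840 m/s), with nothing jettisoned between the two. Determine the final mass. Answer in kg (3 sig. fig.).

v_e = Isp · g₀ = 361 × 9.8 = 3537.8 m/s.
After the first burn: m = 26200 × exp(−1060/3537.8) = 26200 × 0.74110 = 19,416.8 kg.
After the second burn: m = 19,416.8 × exp(−1840/3537.8) = 19,416.8 × 0.59446 = 11,542.5 kg.

final mass ≈ 11500 kg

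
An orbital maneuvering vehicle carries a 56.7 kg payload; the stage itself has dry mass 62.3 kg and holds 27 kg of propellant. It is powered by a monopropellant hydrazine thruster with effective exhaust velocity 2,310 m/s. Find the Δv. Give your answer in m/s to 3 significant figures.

m₀ = payload + dry + propellant = 56.7 + 62.3 + 27 = 146 kg.
m_f = payload + dry = 56.7 + 62.3 = 119 kg.
Δv = v_e · ln(m₀/m_f) = 2310.0 × ln(1.227) = 2310.0 × 0.2045 ≈ 472.4 m/s.

Δv ≈ 472 m/s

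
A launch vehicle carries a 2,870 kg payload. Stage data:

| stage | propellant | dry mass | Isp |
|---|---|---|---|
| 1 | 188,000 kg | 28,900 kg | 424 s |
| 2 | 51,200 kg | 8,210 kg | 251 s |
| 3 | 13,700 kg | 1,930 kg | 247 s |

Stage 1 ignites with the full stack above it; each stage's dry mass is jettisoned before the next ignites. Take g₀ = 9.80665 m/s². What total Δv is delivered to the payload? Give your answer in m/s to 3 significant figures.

Ignition mass of stage 1 = 188,000+28,900 + 51,200+8,210 + 13,700+1,930 + 2,870 = 294,810 kg.
Stage 1: m₀ = 294,810 kg, m_f = 294,810 − 188,000 = 106,810 kg; Δv = 424×9.80665×ln(2.76) = 4158.0×1.0153 ≈ 4222 m/s.
Stage 2: m₀ = 77,910 kg, m_f = 77,910 − 51,200 = 26,710 kg; Δv = 251×9.80665×ln(2.917) = 2461.5×1.0705 ≈ 2635 m/s.
Stage 3: m₀ = 18,500 kg, m_f = 18,500 − 13,700 = 4,800 kg; Δv = 247×9.80665×ln(3.854) = 2422.2×1.3492 ≈ 3268 m/s.
Total Δv = 4222 + 2635 + 3268 = 10125 m/s.

Δv ≈ 10100 m/s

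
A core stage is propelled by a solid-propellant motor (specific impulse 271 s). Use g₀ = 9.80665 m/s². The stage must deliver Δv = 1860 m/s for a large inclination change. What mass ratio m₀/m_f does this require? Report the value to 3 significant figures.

mass ratio ≈ 2.01

v_e = Isp · g₀ = 271 × 9.80665 = 2657.6 m/s.
Rocket equation: m₀/m_f = exp(Δv / v_e) = exp(1860 / 2657.6) = exp(0.6999) = 2.0135.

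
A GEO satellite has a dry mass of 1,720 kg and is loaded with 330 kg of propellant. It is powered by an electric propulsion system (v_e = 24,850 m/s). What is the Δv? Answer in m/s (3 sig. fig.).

m₀ = m_dry + m_prop = 1,720 + 330 = 2,050 kg.
Rocket equation: Δv = v_e · ln(m₀/m_f) = 24850.0 × ln(1.192) = 24850.0 × 0.1755 ≈ 4361.6 m/s.

Δv ≈ 4360 m/s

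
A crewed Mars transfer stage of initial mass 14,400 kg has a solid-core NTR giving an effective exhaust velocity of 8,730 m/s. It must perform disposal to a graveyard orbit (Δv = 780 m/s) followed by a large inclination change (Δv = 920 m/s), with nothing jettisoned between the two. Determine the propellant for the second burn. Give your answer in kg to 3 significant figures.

After the first burn: m = 14400 × exp(−780/8730.0) = 14400 × 0.91453 = 13,169.2 kg.
After the second burn: m = 13,169.2 × exp(−920/8730.0) = 13,169.2 × 0.89998 = 11,852 kg.
Second-burn propellant = 13,169.2 − 11,852 = 1,317.2 kg.

propellant for the second burn ≈ 1320 kg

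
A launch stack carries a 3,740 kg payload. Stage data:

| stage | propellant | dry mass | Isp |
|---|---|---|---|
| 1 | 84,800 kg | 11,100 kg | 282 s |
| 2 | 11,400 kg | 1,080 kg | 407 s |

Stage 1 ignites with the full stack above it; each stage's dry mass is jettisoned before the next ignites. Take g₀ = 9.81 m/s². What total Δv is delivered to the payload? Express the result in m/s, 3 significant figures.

Δv ≈ 8750 m/s

Ignition mass of stage 1 = 84,800+11,100 + 11,400+1,080 + 3,740 = 112,120 kg.
Stage 1: m₀ = 112,120 kg, m_f = 112,120 − 84,800 = 27,320 kg; Δv = 282×9.81×ln(4.104) = 2766.4×1.4120 ≈ 3906 m/s.
Stage 2: m₀ = 16,220 kg, m_f = 16,220 − 11,400 = 4,820 kg; Δv = 407×9.81×ln(3.365) = 3992.7×1.2135 ≈ 4845 m/s.
Total Δv = 3906 + 4845 = 8751 m/s.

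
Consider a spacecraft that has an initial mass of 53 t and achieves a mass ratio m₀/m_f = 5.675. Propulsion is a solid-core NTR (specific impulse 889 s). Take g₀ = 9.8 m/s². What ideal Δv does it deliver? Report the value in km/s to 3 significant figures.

v_e = Isp · g₀ = 889 × 9.8 = 8712.2 m/s.
Δv = v_e · ln(5.675) = 8712.2 × 1.7361 ≈ 15125.0 m/s.

Δv ≈ 15.1 km/s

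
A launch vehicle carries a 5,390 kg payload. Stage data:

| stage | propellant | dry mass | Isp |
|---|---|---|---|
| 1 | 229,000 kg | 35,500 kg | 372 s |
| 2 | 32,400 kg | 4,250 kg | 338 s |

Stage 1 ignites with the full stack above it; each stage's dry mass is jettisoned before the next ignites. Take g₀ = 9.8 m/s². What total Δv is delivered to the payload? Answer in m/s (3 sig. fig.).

Ignition mass of stage 1 = 229,000+35,500 + 32,400+4,250 + 5,390 = 306,540 kg.
Stage 1: m₀ = 306,540 kg, m_f = 306,540 − 229,000 = 77,540 kg; Δv = 372×9.8×ln(3.953) = 3645.6×1.3746 ≈ 5011 m/s.
Stage 2: m₀ = 42,040 kg, m_f = 42,040 − 32,400 = 9,640 kg; Δv = 338×9.8×ln(4.361) = 3312.4×1.4727 ≈ 4878 m/s.
Total Δv = 5011 + 4878 = 9889 m/s.

Δv ≈ 9890 m/s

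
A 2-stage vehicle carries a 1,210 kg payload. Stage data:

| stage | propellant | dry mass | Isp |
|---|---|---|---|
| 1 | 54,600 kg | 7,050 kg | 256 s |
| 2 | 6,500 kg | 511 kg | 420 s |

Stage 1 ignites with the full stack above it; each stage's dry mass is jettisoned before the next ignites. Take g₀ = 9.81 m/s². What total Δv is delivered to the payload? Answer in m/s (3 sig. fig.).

Δv ≈ 10300 m/s

Ignition mass of stage 1 = 54,600+7,050 + 6,500+511 + 1,210 = 69,871 kg.
Stage 1: m₀ = 69,871 kg, m_f = 69,871 − 54,600 = 15,271 kg; Δv = 256×9.81×ln(4.575) = 2511.4×1.5207 ≈ 3819 m/s.
Stage 2: m₀ = 8,221 kg, m_f = 8,221 − 6,500 = 1,721 kg; Δv = 420×9.81×ln(4.777) = 4120.2×1.5638 ≈ 6443 m/s.
Total Δv = 3819 + 6443 = 10262 m/s.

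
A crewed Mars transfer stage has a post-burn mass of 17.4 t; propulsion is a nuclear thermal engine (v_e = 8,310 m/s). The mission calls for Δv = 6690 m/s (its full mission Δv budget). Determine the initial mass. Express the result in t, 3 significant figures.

initial mass ≈ 38.9 t

Using Δv = v_e ln(m₀/m_f): m₀/m_f = exp(Δv / v_e) = exp(6690 / 8310.0) = exp(0.8051) = 2.2368.
m₀ = m_f × 2.2368 = 17.4 × 2.2368 = 38.9203 t.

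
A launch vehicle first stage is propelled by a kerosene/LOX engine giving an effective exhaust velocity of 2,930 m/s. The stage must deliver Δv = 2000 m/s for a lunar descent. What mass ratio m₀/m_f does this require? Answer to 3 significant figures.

mass ratio ≈ 1.98

Rocket equation: m₀/m_f = exp(Δv / v_e) = exp(2000 / 2930.0) = exp(0.6826) = 1.9790.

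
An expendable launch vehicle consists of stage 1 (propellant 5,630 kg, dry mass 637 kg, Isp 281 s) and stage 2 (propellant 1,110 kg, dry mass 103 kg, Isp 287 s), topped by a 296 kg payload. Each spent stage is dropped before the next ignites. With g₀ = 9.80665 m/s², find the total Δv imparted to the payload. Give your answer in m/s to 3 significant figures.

Ignition mass of stage 1 = 5,630+637 + 1,110+103 + 296 = 7,776 kg.
Stage 1: m₀ = 7,776 kg, m_f = 7,776 − 5,630 = 2,146 kg; Δv = 281×9.80665×ln(3.623) = 2755.7×1.2874 ≈ 3548 m/s.
Stage 2: m₀ = 1,509 kg, m_f = 1,509 − 1,110 = 399 kg; Δv = 287×9.80665×ln(3.782) = 2814.5×1.3302 ≈ 3744 m/s.
Total Δv = 3548 + 3744 = 7292 m/s.

Δv ≈ 7290 m/s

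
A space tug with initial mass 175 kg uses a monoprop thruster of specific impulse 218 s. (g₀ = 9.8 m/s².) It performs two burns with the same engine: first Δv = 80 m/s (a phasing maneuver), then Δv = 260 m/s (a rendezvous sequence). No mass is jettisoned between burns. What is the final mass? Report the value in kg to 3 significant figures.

v_e = Isp · g₀ = 218 × 9.8 = 2136.4 m/s.
After the first burn: m = 175 × exp(−80/2136.4) = 175 × 0.96325 = 168.569 kg.
After the second burn: m = 168.569 × exp(−260/2136.4) = 168.569 × 0.88541 = 149.253 kg.

final mass ≈ 149 kg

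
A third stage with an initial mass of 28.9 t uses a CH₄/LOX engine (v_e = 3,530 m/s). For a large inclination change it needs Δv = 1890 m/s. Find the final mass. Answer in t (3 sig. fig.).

m₀/m_f = exp(Δv / v_e) = exp(1890 / 3530.0) = exp(0.5354) = 1.7081.
m_f = m₀ / 1.7081 = 28.9 / 1.7081 = 16.9194 t.

final mass ≈ 16.9 t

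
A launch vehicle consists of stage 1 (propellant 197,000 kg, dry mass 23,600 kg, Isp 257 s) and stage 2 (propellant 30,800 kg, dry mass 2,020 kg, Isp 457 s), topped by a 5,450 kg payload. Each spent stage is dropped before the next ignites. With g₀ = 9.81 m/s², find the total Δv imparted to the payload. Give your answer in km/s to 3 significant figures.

Ignition mass of stage 1 = 197,000+23,600 + 30,800+2,020 + 5,450 = 258,870 kg.
Stage 1: m₀ = 258,870 kg, m_f = 258,870 − 197,000 = 61,870 kg; Δv = 257×9.81×ln(4.184) = 2521.2×1.4313 ≈ 3609 m/s.
Stage 2: m₀ = 38,270 kg, m_f = 38,270 − 30,800 = 7,470 kg; Δv = 457×9.81×ln(5.123) = 4483.2×1.6338 ≈ 7324 m/s.
Total Δv = 3609 + 7324 = 10933 m/s.

Δv ≈ 10.9 km/s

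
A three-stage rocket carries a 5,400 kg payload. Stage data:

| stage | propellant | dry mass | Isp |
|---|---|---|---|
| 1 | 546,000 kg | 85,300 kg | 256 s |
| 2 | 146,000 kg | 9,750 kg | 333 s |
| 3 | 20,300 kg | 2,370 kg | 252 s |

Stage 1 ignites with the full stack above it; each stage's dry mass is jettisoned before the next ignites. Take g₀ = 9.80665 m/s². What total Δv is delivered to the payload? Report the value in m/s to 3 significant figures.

Δv ≈ 11100 m/s

Ignition mass of stage 1 = 546,000+85,300 + 146,000+9,750 + 20,300+2,370 + 5,400 = 815,120 kg.
Stage 1: m₀ = 815,120 kg, m_f = 815,120 − 546,000 = 269,120 kg; Δv = 256×9.80665×ln(3.029) = 2510.5×1.1082 ≈ 2782 m/s.
Stage 2: m₀ = 183,820 kg, m_f = 183,820 − 146,000 = 37,820 kg; Δv = 333×9.80665×ln(4.86) = 3265.6×1.5811 ≈ 5163 m/s.
Stage 3: m₀ = 28,070 kg, m_f = 28,070 − 20,300 = 7,770 kg; Δv = 252×9.80665×ln(3.613) = 2471.3×1.2844 ≈ 3174 m/s.
Total Δv = 2782 + 5163 + 3174 = 11119 m/s.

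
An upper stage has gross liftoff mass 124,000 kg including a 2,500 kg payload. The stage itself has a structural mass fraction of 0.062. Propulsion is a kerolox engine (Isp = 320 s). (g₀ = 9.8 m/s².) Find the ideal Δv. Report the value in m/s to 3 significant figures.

Δv ≈ 7890 m/s

Stage wet mass = m₀ − payload = 124,000 − 2,500 = 121,500 kg.
Stage dry mass = ε × stage wet mass = 0.062 × 121,500 = 7,533 kg.
Burnout mass m_f = stage dry + payload = 7,533 + 2,500 = 10,033 kg.
v_e = Isp · g₀ = 320 × 9.8 = 3136.0 m/s.
Rocket equation: Δv = v_e · ln(124,000/10,033) = 3136.0 × ln(12.36) = 3136.0 × 2.5144 ≈ 7885 m/s.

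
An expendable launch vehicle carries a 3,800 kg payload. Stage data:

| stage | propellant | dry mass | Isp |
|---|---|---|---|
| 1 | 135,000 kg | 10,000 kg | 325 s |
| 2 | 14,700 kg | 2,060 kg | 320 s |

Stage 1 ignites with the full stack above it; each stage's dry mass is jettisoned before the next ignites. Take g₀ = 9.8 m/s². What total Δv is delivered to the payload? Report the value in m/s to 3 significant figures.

Δv ≈ 9320 m/s

Ignition mass of stage 1 = 135,000+10,000 + 14,700+2,060 + 3,800 = 165,560 kg.
Stage 1: m₀ = 165,560 kg, m_f = 165,560 − 135,000 = 30,560 kg; Δv = 325×9.8×ln(5.418) = 3185.0×1.6896 ≈ 5382 m/s.
Stage 2: m₀ = 20,560 kg, m_f = 20,560 − 14,700 = 5,860 kg; Δv = 320×9.8×ln(3.509) = 3136.0×1.2552 ≈ 3936 m/s.
Total Δv = 5382 + 3936 = 9318 m/s.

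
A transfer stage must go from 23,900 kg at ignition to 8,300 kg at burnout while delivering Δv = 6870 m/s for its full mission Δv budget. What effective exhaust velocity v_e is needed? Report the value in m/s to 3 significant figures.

ln(m₀/m_f) = ln(23900/8300) = ln(2.88) = 1.0576.
v_e = Δv / ln(m₀/m_f) = 6870 / 1.0576 = 6495.7 m/s.

v_e ≈ 6500 m/s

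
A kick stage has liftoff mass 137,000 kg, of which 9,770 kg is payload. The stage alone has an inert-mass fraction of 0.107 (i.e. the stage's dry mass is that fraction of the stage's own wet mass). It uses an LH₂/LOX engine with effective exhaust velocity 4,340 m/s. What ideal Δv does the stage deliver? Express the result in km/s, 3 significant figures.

Stage wet mass = m₀ − payload = 137,000 − 9,770 = 127,230 kg.
Stage dry mass = ε × stage wet mass = 0.107 × 127,230 = 13,613.6 kg.
Burnout mass m_f = stage dry + payload = 13,613.6 + 9,770 = 23,383.6 kg.
Δv = v_e · ln(137,000/23,383.6) = 4340.0 × ln(5.859) = 4340.0 × 1.7679 ≈ 7673 m/s.

Δv ≈ 7.67 km/s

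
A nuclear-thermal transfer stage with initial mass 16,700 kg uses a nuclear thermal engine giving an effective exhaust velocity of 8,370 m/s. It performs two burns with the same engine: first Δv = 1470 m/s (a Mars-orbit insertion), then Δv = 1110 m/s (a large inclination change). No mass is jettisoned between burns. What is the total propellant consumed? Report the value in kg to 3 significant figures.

total propellant consumed ≈ 4430 kg

After the first burn: m = 16700 × exp(−1470/8370.0) = 16700 × 0.83893 = 14,010.1 kg.
After the second burn: m = 14,010.1 × exp(−1110/8370.0) = 14,010.1 × 0.87580 = 12,270 kg.
Total propellant = m₀ − m_final = 16700 − 12,270 = 4,430 kg.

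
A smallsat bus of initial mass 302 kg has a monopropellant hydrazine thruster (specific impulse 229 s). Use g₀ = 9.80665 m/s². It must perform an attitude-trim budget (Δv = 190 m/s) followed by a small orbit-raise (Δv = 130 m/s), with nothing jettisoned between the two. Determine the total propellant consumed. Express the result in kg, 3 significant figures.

v_e = Isp · g₀ = 229 × 9.80665 = 2245.7 m/s.
After the first burn: m = 302 × exp(−190/2245.7) = 302 × 0.91887 = 277.499 kg.
After the second burn: m = 277.499 × exp(−130/2245.7) = 277.499 × 0.94376 = 261.892 kg.
Total propellant = m₀ − m_final = 302 − 261.892 = 40.108 kg.

total propellant consumed ≈ 40.1 kg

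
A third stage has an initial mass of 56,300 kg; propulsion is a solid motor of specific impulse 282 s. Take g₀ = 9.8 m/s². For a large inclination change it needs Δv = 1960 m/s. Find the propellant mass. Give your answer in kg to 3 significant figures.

propellant mass ≈ 28600 kg

v_e = Isp · g₀ = 282 × 9.8 = 2763.6 m/s.
m₀/m_f = exp(Δv / v_e) = exp(1960 / 2763.6) = exp(0.7092) = 2.0324.
m_f = 56,300 / 2.0324 = 27,701.2 kg, so propellant = m₀ − m_f = 56,300 − 27,701.2 = 28,598.8 kg.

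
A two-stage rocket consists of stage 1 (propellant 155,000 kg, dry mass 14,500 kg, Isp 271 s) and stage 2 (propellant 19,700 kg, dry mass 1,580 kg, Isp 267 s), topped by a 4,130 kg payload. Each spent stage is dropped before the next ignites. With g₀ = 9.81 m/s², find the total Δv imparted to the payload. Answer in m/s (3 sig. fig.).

Ignition mass of stage 1 = 155,000+14,500 + 19,700+1,580 + 4,130 = 194,910 kg.
Stage 1: m₀ = 194,910 kg, m_f = 194,910 − 155,000 = 39,910 kg; Δv = 271×9.81×ln(4.884) = 2658.5×1.5859 ≈ 4216 m/s.
Stage 2: m₀ = 25,410 kg, m_f = 25,410 − 19,700 = 5,710 kg; Δv = 267×9.81×ln(4.45) = 2619.3×1.4929 ≈ 3910 m/s.
Total Δv = 4216 + 3910 = 8126 m/s.

Δv ≈ 8130 m/s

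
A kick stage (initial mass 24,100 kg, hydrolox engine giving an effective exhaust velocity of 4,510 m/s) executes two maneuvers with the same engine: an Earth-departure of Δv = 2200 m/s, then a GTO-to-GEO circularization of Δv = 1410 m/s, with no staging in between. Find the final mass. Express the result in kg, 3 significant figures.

final mass ≈ 10800 kg

After the first burn: m = 24100 × exp(−2200/4510.0) = 24100 × 0.61397 = 14,796.7 kg.
After the second burn: m = 14,796.7 × exp(−1410/4510.0) = 14,796.7 × 0.73151 = 10,823.9 kg.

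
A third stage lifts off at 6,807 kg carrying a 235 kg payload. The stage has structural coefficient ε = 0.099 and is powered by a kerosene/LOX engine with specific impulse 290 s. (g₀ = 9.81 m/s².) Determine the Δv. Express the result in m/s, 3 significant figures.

Stage wet mass = m₀ − payload = 6,807 − 235 = 6,572 kg.
Stage dry mass = ε × stage wet mass = 0.099 × 6,572 = 650.628 kg.
Burnout mass m_f = stage dry + payload = 650.628 + 235 = 885.628 kg.
v_e = Isp · g₀ = 290 × 9.81 = 2844.9 m/s.
Using Δv = v_e ln(m₀/m_f): Δv = v_e · ln(6,807/885.628) = 2844.9 × ln(7.686) = 2844.9 × 2.0394 ≈ 5802 m/s.

Δv ≈ 5800 m/s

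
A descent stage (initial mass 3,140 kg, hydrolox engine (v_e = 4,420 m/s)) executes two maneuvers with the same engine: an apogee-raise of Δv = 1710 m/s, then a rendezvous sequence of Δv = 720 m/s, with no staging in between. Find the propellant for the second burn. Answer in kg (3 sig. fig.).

propellant for the second burn ≈ 321 kg

After the first burn: m = 3140 × exp(−1710/4420.0) = 3140 × 0.67917 = 2,132.59 kg.
After the second burn: m = 2,132.59 × exp(−720/4420.0) = 2,132.59 × 0.84968 = 1,812.02 kg.
Second-burn propellant = 2,132.59 − 1,812.02 = 320.57 kg.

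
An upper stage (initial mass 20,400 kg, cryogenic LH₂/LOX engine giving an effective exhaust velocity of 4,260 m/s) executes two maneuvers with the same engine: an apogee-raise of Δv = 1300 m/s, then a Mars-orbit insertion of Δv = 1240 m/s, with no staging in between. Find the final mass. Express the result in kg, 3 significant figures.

final mass ≈ 11200 kg

After the first burn: m = 20400 × exp(−1300/4260.0) = 20400 × 0.73700 = 15,034.8 kg.
After the second burn: m = 15,034.8 × exp(−1240/4260.0) = 15,034.8 × 0.74746 = 11,237.9 kg.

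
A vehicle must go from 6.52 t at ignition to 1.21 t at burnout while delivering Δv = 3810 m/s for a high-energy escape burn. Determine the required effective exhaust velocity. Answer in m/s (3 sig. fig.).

ln(m₀/m_f) = ln(6520/1210) = ln(5.388) = 1.6843.
v_e = Δv / ln(m₀/m_f) = 3810 / 1.6843 = 2262.1 m/s.

v_e ≈ 2260 m/s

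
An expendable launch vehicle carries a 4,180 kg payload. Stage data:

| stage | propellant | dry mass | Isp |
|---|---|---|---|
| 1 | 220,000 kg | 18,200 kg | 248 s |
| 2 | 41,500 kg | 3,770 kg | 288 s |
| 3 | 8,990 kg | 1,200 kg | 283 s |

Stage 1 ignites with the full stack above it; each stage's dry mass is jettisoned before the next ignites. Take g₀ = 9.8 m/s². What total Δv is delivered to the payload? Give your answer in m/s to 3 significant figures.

Δv ≈ 9350 m/s

Ignition mass of stage 1 = 220,000+18,200 + 41,500+3,770 + 8,990+1,200 + 4,180 = 297,840 kg.
Stage 1: m₀ = 297,840 kg, m_f = 297,840 − 220,000 = 77,840 kg; Δv = 248×9.8×ln(3.826) = 2430.4×1.3419 ≈ 3261 m/s.
Stage 2: m₀ = 59,640 kg, m_f = 59,640 − 41,500 = 18,140 kg; Δv = 288×9.8×ln(3.288) = 2822.4×1.1902 ≈ 3359 m/s.
Stage 3: m₀ = 14,370 kg, m_f = 14,370 − 8,990 = 5,380 kg; Δv = 283×9.8×ln(2.671) = 2773.4×0.9825 ≈ 2725 m/s.
Total Δv = 3261 + 3359 + 2725 = 9345 m/s.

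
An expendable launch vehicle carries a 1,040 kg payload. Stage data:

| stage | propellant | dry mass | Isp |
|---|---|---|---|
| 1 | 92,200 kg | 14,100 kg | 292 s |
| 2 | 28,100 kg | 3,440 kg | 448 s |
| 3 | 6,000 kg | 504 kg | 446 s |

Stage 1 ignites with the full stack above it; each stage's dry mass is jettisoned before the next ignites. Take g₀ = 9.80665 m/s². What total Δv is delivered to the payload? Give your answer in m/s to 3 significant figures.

Ignition mass of stage 1 = 92,200+14,100 + 28,100+3,440 + 6,000+504 + 1,040 = 145,384 kg.
Stage 1: m₀ = 145,384 kg, m_f = 145,384 − 92,200 = 53,184 kg; Δv = 292×9.80665×ln(2.734) = 2863.5×1.0056 ≈ 2880 m/s.
Stage 2: m₀ = 39,084 kg, m_f = 39,084 − 28,100 = 10,984 kg; Δv = 448×9.80665×ln(3.558) = 4393.4×1.2693 ≈ 5576 m/s.
Stage 3: m₀ = 7,544 kg, m_f = 7,544 − 6,000 = 1,544 kg; Δv = 446×9.80665×ln(4.886) = 4373.8×1.5864 ≈ 6938 m/s.
Total Δv = 2880 + 5576 + 6938 = 15394 m/s.

Δv ≈ 15400 m/s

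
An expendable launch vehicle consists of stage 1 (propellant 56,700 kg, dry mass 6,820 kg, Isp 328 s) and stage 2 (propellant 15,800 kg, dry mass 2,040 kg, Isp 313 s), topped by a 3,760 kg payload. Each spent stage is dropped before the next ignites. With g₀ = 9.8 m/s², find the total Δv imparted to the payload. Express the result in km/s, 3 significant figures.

Ignition mass of stage 1 = 56,700+6,820 + 15,800+2,040 + 3,760 = 85,120 kg.
Stage 1: m₀ = 85,120 kg, m_f = 85,120 − 56,700 = 28,420 kg; Δv = 328×9.8×ln(2.995) = 3214.4×1.0970 ≈ 3526 m/s.
Stage 2: m₀ = 21,600 kg, m_f = 21,600 − 15,800 = 5,800 kg; Δv = 313×9.8×ln(3.724) = 3067.4×1.3148 ≈ 4033 m/s.
Total Δv = 3526 + 4033 = 7559 m/s.

Δv ≈ 7.56 km/s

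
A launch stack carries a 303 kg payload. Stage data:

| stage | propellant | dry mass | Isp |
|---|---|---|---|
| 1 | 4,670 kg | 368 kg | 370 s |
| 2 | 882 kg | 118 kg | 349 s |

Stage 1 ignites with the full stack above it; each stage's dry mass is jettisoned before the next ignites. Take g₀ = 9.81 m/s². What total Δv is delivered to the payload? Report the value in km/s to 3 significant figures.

Δv ≈ 8.71 km/s

Ignition mass of stage 1 = 4,670+368 + 882+118 + 303 = 6,341 kg.
Stage 1: m₀ = 6,341 kg, m_f = 6,341 − 4,670 = 1,671 kg; Δv = 370×9.81×ln(3.795) = 3629.7×1.3336 ≈ 4841 m/s.
Stage 2: m₀ = 1,303 kg, m_f = 1,303 − 882 = 421 kg; Δv = 349×9.81×ln(3.095) = 3423.7×1.1298 ≈ 3868 m/s.
Total Δv = 4841 + 3868 = 8709 m/s.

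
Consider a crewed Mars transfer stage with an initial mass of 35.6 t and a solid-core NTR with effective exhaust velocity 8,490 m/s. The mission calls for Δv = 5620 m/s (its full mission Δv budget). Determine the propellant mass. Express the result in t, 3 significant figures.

propellant mass ≈ 17.2 t

From the ideal rocket equation, m₀/m_f = exp(Δv / v_e) = exp(5620 / 8490.0) = exp(0.6620) = 1.9386.
m_f = 35.6 / 1.9386 = 18.3638 t, so propellant = m₀ − m_f = 35.6 − 18.3638 = 17.2362 t.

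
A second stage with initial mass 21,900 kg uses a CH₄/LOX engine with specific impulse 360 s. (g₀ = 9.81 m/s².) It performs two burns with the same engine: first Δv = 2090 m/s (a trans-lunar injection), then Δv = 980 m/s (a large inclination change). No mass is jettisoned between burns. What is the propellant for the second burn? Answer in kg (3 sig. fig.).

v_e = Isp · g₀ = 360 × 9.81 = 3531.6 m/s.
After the first burn: m = 21900 × exp(−2090/3531.6) = 21900 × 0.55333 = 12,117.9 kg.
After the second burn: m = 12,117.9 × exp(−980/3531.6) = 12,117.9 × 0.75768 = 9,181.49 kg.
Second-burn propellant = 12,117.9 − 9,181.49 = 2,936.41 kg.

propellant for the second burn ≈ 2940 kg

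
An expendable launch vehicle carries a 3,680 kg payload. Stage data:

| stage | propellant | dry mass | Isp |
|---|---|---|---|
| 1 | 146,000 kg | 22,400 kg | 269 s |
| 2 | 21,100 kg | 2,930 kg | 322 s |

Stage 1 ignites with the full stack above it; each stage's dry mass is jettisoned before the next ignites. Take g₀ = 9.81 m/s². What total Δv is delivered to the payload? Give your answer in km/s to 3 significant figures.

Δv ≈ 8.13 km/s

Ignition mass of stage 1 = 146,000+22,400 + 21,100+2,930 + 3,680 = 196,110 kg.
Stage 1: m₀ = 196,110 kg, m_f = 196,110 − 146,000 = 50,110 kg; Δv = 269×9.81×ln(3.914) = 2638.9×1.3645 ≈ 3601 m/s.
Stage 2: m₀ = 27,710 kg, m_f = 27,710 − 21,100 = 6,610 kg; Δv = 322×9.81×ln(4.192) = 3158.8×1.4332 ≈ 4527 m/s.
Total Δv = 3601 + 4527 = 8128 m/s.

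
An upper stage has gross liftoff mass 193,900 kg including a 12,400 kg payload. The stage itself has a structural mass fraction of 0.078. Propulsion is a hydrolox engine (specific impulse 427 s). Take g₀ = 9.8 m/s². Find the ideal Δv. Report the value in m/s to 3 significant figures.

Stage wet mass = m₀ − payload = 193,900 − 12,400 = 181,500 kg.
Stage dry mass = ε × stage wet mass = 0.078 × 181,500 = 14,157 kg.
Burnout mass m_f = stage dry + payload = 14,157 + 12,400 = 26,557 kg.
v_e = Isp · g₀ = 427 × 9.8 = 4184.6 m/s.
Using Δv = v_e ln(m₀/m_f): Δv = v_e · ln(193,900/26,557) = 4184.6 × ln(7.301) = 4184.6 × 1.9880 ≈ 8319 m/s.

Δv ≈ 8320 m/s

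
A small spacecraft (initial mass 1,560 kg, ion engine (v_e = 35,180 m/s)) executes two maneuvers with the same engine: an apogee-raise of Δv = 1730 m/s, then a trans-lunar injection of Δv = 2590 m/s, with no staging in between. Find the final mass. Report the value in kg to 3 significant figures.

final mass ≈ 1380 kg

After the first burn: m = 1560 × exp(−1730/35180.0) = 1560 × 0.95201 = 1,485.14 kg.
After the second burn: m = 1,485.14 × exp(−2590/35180.0) = 1,485.14 × 0.92902 = 1,379.72 kg.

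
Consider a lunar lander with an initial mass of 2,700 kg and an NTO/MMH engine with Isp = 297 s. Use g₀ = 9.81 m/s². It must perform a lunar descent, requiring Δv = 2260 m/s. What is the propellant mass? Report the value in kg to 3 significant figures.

v_e = Isp · g₀ = 297 × 9.81 = 2913.6 m/s.
Rocket equation: m₀/m_f = exp(Δv / v_e) = exp(2260 / 2913.6) = exp(0.7757) = 2.1721.
m_f = 2,700 / 2.1721 = 1,243.04 kg, so propellant = m₀ − m_f = 2,700 − 1,243.04 = 1,456.96 kg.

propellant mass ≈ 1460 kg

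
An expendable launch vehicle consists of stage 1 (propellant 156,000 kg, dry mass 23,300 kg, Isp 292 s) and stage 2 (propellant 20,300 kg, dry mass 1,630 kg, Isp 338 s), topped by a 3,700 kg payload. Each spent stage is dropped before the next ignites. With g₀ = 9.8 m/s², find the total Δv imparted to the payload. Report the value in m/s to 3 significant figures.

Ignition mass of stage 1 = 156,000+23,300 + 20,300+1,630 + 3,700 = 204,930 kg.
Stage 1: m₀ = 204,930 kg, m_f = 204,930 − 156,000 = 48,930 kg; Δv = 292×9.8×ln(4.188) = 2861.6×1.4323 ≈ 4099 m/s.
Stage 2: m₀ = 25,630 kg, m_f = 25,630 − 20,300 = 5,330 kg; Δv = 338×9.8×ln(4.809) = 3312.4×1.5704 ≈ 5202 m/s.
Total Δv = 4099 + 5202 = 9301 m/s.

Δv ≈ 9300 m/s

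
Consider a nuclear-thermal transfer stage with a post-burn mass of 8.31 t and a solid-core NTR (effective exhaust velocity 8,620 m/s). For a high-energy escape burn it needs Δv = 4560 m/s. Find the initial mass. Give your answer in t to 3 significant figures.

initial mass ≈ 14.1 t

Using Δv = v_e ln(m₀/m_f): m₀/m_f = exp(Δv / v_e) = exp(4560 / 8620.0) = exp(0.5290) = 1.6972.
m₀ = m_f × 1.6972 = 8.31 × 1.6972 = 14.1037 t.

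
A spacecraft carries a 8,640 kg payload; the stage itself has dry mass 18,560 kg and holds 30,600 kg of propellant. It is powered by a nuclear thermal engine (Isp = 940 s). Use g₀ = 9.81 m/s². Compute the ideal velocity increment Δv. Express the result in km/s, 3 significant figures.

v_e = Isp · g₀ = 940 × 9.81 = 9221.4 m/s.
m₀ = payload + dry + propellant = 8,640 + 18,560 + 30,600 = 57,800 kg.
m_f = payload + dry = 8,640 + 18,560 = 27,200 kg.
Δv = v_e · ln(m₀/m_f) = 9221.4 × ln(2.125) = 9221.4 × 0.7538 ≈ 6950.8 m/s.

Δv ≈ 6.95 km/s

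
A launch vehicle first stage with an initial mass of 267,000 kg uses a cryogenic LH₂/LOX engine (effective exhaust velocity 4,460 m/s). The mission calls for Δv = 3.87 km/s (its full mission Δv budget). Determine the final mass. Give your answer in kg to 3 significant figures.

final mass ≈ 112000 kg

Using Δv = v_e ln(m₀/m_f): m₀/m_f = exp(Δv / v_e) = exp(3870 / 4460.0) = exp(0.8677) = 2.3815.
m_f = m₀ / 2.3815 = 267,000 / 2.3815 = 112,114 kg.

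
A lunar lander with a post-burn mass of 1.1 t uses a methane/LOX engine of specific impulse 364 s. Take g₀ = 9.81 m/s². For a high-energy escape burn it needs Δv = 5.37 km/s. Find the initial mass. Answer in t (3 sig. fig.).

initial mass ≈ 4.95 t

v_e = Isp · g₀ = 364 × 9.81 = 3570.8 m/s.
m₀/m_f = exp(Δv / v_e) = exp(5370 / 3570.8) = exp(1.5038) = 4.4990.
m₀ = m_f × 4.4990 = 1.1 × 4.4990 = 4.9489 t.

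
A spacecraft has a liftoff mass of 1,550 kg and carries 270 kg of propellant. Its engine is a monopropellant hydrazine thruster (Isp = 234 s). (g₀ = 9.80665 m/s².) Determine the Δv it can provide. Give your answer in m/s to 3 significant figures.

Δv ≈ 439 m/s

v_e = Isp · g₀ = 234 × 9.80665 = 2294.8 m/s.
m_f = m₀ − m_prop = 1,550 − 270 = 1,280 kg.
Rocket equation: Δv = v_e · ln(m₀/m_f) = 2294.8 × ln(1.211) = 2294.8 × 0.1914 ≈ 439.2 m/s.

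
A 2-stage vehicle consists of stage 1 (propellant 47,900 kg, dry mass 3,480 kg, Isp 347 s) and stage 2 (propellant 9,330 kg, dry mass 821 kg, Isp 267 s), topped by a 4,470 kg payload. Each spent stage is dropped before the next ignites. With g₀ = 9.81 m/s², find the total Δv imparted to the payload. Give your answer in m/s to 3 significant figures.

Ignition mass of stage 1 = 47,900+3,480 + 9,330+821 + 4,470 = 66,001 kg.
Stage 1: m₀ = 66,001 kg, m_f = 66,001 − 47,900 = 18,101 kg; Δv = 347×9.81×ln(3.646) = 3404.1×1.2937 ≈ 4404 m/s.
Stage 2: m₀ = 14,621 kg, m_f = 14,621 − 9,330 = 5,291 kg; Δv = 267×9.81×ln(2.763) = 2619.3×1.0165 ≈ 2662 m/s.
Total Δv = 4404 + 2662 = 7066 m/s.

Δv ≈ 7070 m/s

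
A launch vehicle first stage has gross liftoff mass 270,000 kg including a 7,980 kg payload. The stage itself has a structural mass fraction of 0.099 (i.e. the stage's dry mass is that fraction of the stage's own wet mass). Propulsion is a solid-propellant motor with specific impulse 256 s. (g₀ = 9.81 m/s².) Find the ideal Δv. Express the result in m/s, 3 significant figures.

Stage wet mass = m₀ − payload = 270,000 − 7,980 = 262,020 kg.
Stage dry mass = ε × stage wet mass = 0.099 × 262,020 = 25,940 kg.
Burnout mass m_f = stage dry + payload = 25,940 + 7,980 = 33,920 kg.
v_e = Isp · g₀ = 256 × 9.81 = 2511.4 m/s.
Δv = v_e · ln(270,000/33,920) = 2511.4 × ln(7.96) = 2511.4 × 2.0744 ≈ 5210 m/s.

Δv ≈ 5210 m/s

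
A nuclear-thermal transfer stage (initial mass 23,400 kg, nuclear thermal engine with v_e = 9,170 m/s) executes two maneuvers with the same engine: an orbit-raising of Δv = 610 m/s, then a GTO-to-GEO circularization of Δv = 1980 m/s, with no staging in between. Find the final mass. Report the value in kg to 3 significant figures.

After the first burn: m = 23400 × exp(−610/9170.0) = 23400 × 0.93564 = 21,894 kg.
After the second burn: m = 21,894 × exp(−1980/9170.0) = 21,894 × 0.80580 = 17,642.2 kg.

final mass ≈ 17600 kg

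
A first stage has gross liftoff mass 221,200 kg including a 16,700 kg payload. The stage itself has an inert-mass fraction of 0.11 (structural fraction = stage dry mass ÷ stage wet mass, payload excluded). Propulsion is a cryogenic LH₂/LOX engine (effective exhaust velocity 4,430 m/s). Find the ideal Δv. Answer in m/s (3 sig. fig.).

Δv ≈ 7670 m/s

Stage wet mass = m₀ − payload = 221,200 − 16,700 = 204,500 kg.
Stage dry mass = ε × stage wet mass = 0.11 × 204,500 = 22,495 kg.
Burnout mass m_f = stage dry + payload = 22,495 + 16,700 = 39,195 kg.
Rocket equation: Δv = v_e · ln(221,200/39,195) = 4430.0 × ln(5.644) = 4430.0 × 1.7305 ≈ 7666 m/s.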